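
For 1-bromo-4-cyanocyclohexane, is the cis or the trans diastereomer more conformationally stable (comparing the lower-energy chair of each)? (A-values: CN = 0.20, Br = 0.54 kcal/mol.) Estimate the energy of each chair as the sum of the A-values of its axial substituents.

At 1,4 positions (parity opposite): cis → (a,e or e,a); trans → (e,e or a,a).
Best chair for cis: E = 0.20 kcal/mol; best chair for trans: E = 0.00 kcal/mol.
The trans isomer is lower by 0.20 kcal/mol.

trans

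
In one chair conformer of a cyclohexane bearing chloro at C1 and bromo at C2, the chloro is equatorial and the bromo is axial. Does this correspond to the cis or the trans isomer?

cis

C1 and C2 have opposite parity, so their axial bonds point in opposite directions.
With opposite-parity carbons, two substituents on the same face are one axial and one equatorial; opposite faces give both axial or both equatorial.
Here the groups are equatorial/axial → same face → cis.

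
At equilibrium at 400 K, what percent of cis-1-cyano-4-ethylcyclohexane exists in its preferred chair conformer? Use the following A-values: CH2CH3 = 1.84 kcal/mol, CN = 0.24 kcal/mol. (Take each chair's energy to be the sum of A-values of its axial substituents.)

88.2%

C1 and C4 have opposite parity, so for the cis isomer the two substituents are one axial and one equatorial in each chair.
Chair I (ethyl axial, cyano equatorial): E = 1.84 kcal/mol; chair II (ethyl equatorial, cyano axial): E = 0.24 kcal/mol.
ΔG = 1.60 kcal/mol between the two chairs.
K = exp(ΔG/RT) with R = 1.987×10⁻³ kcal mol⁻¹ K⁻¹ and T = 400 K gives K ≈ 7.49.
Fraction in the lower-energy chair = K/(K+1) = 88.2%.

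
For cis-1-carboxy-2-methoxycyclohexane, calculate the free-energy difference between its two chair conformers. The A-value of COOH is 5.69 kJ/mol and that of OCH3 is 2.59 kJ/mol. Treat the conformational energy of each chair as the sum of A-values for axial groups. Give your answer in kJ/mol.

3.10 kJ/mol

C1 and C2 have opposite parity, so for the cis isomer the two substituents are one axial and one equatorial in each chair.
Chair I (carboxyl axial, methoxy equatorial): E = 5.69 kJ/mol.
Chair II (carboxyl equatorial, methoxy axial): E = 2.59 kJ/mol.
ΔE = 5.69 − 2.59 = 3.10 kJ/mol; chair II is more stable.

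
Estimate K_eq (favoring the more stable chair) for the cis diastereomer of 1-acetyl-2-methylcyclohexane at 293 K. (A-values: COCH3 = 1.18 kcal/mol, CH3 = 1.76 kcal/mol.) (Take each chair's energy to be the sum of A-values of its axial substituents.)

C1 and C2 have opposite parity, so for the cis isomer the two substituents are one axial and one equatorial in each chair.
Chair I (acetyl axial, methyl equatorial): E = 1.18 kcal/mol; chair II (acetyl equatorial, methyl axial): E = 1.76 kcal/mol.
ΔG = 0.58 kcal/mol between the two chairs.
K = exp(ΔG/RT) with R = 1.987×10⁻³ kcal mol⁻¹ K⁻¹ and T = 293 K gives K ≈ 2.71.

K ≈ 2.71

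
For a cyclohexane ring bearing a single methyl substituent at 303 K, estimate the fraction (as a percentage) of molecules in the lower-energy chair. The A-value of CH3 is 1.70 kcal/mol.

One chair has the methyl group axial (E = 1.70 kcal/mol) and the other has it equatorial (E = 0).
ΔG = 1.70 kcal/mol between the two chairs.
K = exp(ΔG/RT) with R = 1.987×10⁻³ kcal mol⁻¹ K⁻¹ and T = 303 K gives K ≈ 16.8.
Fraction in the lower-energy chair = K/(K+1) = 94.4%.

94.4%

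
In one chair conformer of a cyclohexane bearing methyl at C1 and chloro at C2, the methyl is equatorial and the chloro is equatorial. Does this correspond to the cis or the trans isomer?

C1 and C2 have opposite parity, so their axial bonds point in opposite directions.
With opposite-parity carbons, two substituents on the same face are one axial and one equatorial; opposite faces give both axial or both equatorial.
Here the groups are equatorial/equatorial → opposite face → trans.

trans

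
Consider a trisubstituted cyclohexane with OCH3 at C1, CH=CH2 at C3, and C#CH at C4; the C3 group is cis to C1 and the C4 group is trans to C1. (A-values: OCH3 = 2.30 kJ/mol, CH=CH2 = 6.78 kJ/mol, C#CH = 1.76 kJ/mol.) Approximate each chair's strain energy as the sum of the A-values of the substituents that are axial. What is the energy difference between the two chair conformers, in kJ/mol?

Chair I (methoxy axial, vinyl axial, ethynyl axial): E = 10.84 kJ/mol.
Chair II (methoxy equatorial, vinyl equatorial, ethynyl equatorial): E = 0.00 kJ/mol.
ΔE = 10.84 − 0.00 = 10.84 kJ/mol; chair II is more stable.

10.84 kJ/mol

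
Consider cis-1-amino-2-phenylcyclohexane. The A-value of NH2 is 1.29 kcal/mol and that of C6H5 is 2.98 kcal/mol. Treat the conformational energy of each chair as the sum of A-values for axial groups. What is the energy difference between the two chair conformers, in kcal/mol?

C1 and C2 have opposite parity, so for the cis isomer the two substituents are one axial and one equatorial in each chair.
Chair I (amino axial, phenyl equatorial): E = 1.29 kcal/mol.
Chair II (amino equatorial, phenyl axial): E = 2.98 kcal/mol.
ΔE = 2.98 − 1.29 = 1.69 kcal/mol; chair I is more stable.

1.69 kcal/mol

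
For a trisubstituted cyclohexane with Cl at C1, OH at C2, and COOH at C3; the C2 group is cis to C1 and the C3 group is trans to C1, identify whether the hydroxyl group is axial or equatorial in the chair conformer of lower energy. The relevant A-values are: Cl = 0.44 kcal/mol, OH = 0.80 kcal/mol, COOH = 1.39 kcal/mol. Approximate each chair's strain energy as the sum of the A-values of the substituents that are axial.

equatorial

Chair I (chloro axial, hydroxyl equatorial, carboxyl equatorial): E = 0.44 kcal/mol.
Chair II (chloro equatorial, hydroxyl axial, carboxyl axial): E = 2.19 kcal/mol.
Chair I is the more stable (lower-energy) conformer, and in that chair the hydroxyl group is equatorial.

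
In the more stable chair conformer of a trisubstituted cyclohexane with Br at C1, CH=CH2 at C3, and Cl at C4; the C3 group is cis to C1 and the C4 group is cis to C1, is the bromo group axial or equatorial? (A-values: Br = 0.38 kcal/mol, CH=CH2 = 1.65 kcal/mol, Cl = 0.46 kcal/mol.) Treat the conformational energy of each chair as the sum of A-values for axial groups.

equatorial

Chair I (bromo axial, vinyl axial, chloro equatorial): E = 2.03 kcal/mol.
Chair II (bromo equatorial, vinyl equatorial, chloro axial): E = 0.46 kcal/mol.
Chair II is the more stable (lower-energy) conformer, and in that chair the bromo group is equatorial.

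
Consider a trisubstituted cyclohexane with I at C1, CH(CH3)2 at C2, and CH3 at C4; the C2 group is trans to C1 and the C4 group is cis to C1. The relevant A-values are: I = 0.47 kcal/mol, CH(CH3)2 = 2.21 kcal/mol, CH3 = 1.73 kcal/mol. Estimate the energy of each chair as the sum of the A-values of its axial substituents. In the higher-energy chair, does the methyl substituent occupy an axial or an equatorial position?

equatorial

Chair I (iodo axial, isopropyl axial, methyl equatorial): E = 2.68 kcal/mol.
Chair II (iodo equatorial, isopropyl equatorial, methyl axial): E = 1.73 kcal/mol.
Chair I is the less stable (higher-energy) conformer, and in that chair the methyl group is equatorial.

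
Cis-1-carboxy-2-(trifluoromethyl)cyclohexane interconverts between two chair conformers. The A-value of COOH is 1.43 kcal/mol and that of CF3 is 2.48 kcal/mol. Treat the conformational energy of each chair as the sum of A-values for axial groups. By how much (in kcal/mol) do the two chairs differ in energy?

C1 and C2 have opposite parity, so for the cis isomer the two substituents are one axial and one equatorial in each chair.
Chair I (carboxyl axial, trifluoromethyl equatorial): E = 1.43 kcal/mol.
Chair II (carboxyl equatorial, trifluoromethyl axial): E = 2.48 kcal/mol.
ΔE = 2.48 − 1.43 = 1.05 kcal/mol; chair I is more stable.

1.05 kcal/mol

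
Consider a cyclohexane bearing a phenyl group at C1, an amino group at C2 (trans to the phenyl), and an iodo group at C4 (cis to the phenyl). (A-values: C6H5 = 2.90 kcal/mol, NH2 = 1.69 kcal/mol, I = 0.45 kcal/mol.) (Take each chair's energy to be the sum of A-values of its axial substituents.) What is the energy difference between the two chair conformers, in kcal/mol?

4.14 kcal/mol

Chair I (phenyl axial, amino axial, iodo equatorial): E = 4.59 kcal/mol.
Chair II (phenyl equatorial, amino equatorial, iodo axial): E = 0.45 kcal/mol.
ΔE = 4.59 − 0.45 = 4.14 kcal/mol; chair II is more stable.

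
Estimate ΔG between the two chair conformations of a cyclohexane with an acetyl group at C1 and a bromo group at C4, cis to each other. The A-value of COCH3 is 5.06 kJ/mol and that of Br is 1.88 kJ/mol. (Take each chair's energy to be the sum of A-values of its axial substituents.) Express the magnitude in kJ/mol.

3.18 kJ/mol

C1 and C4 have opposite parity, so for the cis isomer the two substituents are one axial and one equatorial in each chair.
Chair I (acetyl axial, bromo equatorial): E = 5.06 kJ/mol.
Chair II (acetyl equatorial, bromo axial): E = 1.88 kJ/mol.
ΔE = 5.06 − 1.88 = 3.18 kJ/mol; chair II is more stable.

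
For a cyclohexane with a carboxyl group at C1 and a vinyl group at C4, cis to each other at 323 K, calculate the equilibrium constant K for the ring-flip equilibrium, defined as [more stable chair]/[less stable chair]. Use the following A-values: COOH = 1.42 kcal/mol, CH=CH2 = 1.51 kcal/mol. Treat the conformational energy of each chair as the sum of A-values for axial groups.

C1 and C4 have opposite parity, so for the cis isomer the two substituents are one axial and one equatorial in each chair.
Chair I (carboxyl axial, vinyl equatorial): E = 1.42 kcal/mol; chair II (carboxyl equatorial, vinyl axial): E = 1.51 kcal/mol.
ΔG = 0.09 kcal/mol between the two chairs.
K = exp(ΔG/RT) with R = 1.987×10⁻³ kcal mol⁻¹ K⁻¹ and T = 323 K gives K ≈ 1.15.

K ≈ 1.15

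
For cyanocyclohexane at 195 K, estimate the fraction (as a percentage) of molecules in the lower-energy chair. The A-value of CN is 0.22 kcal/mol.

63.8%

One chair has the cyano group axial (E = 0.22 kcal/mol) and the other has it equatorial (E = 0).
ΔG = 0.22 kcal/mol between the two chairs.
K = exp(ΔG/RT) with R = 1.987×10⁻³ kcal mol⁻¹ K⁻¹ and T = 195 K gives K ≈ 1.76.
Fraction in the lower-energy chair = K/(K+1) = 63.8%.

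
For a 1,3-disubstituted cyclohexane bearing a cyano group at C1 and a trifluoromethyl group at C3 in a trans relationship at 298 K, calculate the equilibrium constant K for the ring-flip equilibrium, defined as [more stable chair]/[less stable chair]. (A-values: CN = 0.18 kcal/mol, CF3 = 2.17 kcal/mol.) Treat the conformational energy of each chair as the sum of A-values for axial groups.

K ≈ 28.8

C1 and C3 have the same parity, so for the trans isomer the two substituents are one axial and one equatorial in each chair.
Chair I (cyano axial, trifluoromethyl equatorial): E = 0.18 kcal/mol; chair II (cyano equatorial, trifluoromethyl axial): E = 2.17 kcal/mol.
ΔG = 1.99 kcal/mol between the two chairs.
K = exp(ΔG/RT) with R = 1.987×10⁻³ kcal mol⁻¹ K⁻¹ and T = 298 K gives K ≈ 28.8.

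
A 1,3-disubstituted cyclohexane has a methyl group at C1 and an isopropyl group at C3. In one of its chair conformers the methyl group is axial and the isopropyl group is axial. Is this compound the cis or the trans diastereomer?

C1 and C3 have the same parity, so their axial bonds point in the same direction.
With same-parity carbons, two substituents on the same face are both axial or both equatorial; opposite faces give one of each.
Here the groups are axial/axial → same face → cis.

cis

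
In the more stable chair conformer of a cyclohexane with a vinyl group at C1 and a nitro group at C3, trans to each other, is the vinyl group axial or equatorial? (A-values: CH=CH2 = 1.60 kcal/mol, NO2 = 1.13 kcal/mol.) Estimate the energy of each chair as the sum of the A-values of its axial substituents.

C1 and C3 have the same parity, so for the trans isomer the two substituents are one axial and one equatorial in each chair.
Chair I (vinyl axial, nitro equatorial): E = 1.60 kcal/mol.
Chair II (vinyl equatorial, nitro axial): E = 1.13 kcal/mol.
Chair II is the more stable (lower-energy) conformer, and in that chair the vinyl group is equatorial.

equatorial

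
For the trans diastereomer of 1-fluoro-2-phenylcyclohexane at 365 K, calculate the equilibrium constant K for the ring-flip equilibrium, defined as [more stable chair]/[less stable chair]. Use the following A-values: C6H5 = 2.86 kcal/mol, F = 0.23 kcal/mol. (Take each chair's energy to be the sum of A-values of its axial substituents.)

C1 and C2 have opposite parity, so for the trans isomer the two substituents are e,e in one chair and a,a in the other.
Chair I (phenyl axial, fluoro axial): E = 3.09 kcal/mol; chair II (phenyl equatorial, fluoro equatorial): E = 0.00 kcal/mol.
ΔG = 3.09 kcal/mol between the two chairs.
K = exp(ΔG/RT) with R = 1.987×10⁻³ kcal mol⁻¹ K⁻¹ and T = 365 K gives K ≈ 70.9.

K ≈ 70.9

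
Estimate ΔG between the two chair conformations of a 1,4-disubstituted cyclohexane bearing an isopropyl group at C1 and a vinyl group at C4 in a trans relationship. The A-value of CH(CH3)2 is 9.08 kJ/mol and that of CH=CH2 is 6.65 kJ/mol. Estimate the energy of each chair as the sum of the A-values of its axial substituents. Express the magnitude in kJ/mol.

15.73 kJ/mol

C1 and C4 have opposite parity, so for the trans isomer the two substituents are e,e in one chair and a,a in the other.
Chair I (isopropyl axial, vinyl axial): E = 15.73 kJ/mol.
Chair II (isopropyl equatorial, vinyl equatorial): E = 0.00 kJ/mol.
ΔE = 15.73 − 0.00 = 15.73 kJ/mol; chair II is more stable.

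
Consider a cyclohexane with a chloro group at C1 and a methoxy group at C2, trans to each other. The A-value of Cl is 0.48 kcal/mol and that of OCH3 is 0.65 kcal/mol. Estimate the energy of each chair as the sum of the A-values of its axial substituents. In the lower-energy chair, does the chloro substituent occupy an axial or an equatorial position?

C1 and C2 have opposite parity, so for the trans isomer the two substituents are e,e in one chair and a,a in the other.
Chair I (chloro axial, methoxy axial): E = 1.13 kcal/mol.
Chair II (chloro equatorial, methoxy equatorial): E = 0.00 kcal/mol.
Chair II is the more stable (lower-energy) conformer, and in that chair the chloro group is equatorial.

equatorial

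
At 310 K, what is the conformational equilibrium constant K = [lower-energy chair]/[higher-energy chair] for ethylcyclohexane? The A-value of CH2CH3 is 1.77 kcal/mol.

K ≈ 17.7

One chair has the ethyl group axial (E = 1.77 kcal/mol) and the other has it equatorial (E = 0).
ΔG = 1.77 kcal/mol between the two chairs.
K = exp(ΔG/RT) with R = 1.987×10⁻³ kcal mol⁻¹ K⁻¹ and T = 310 K gives K ≈ 17.7.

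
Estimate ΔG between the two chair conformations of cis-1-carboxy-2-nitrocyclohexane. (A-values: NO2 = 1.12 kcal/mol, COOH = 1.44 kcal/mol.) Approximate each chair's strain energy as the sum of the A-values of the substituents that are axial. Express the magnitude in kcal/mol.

C1 and C2 have opposite parity, so for the cis isomer the two substituents are one axial and one equatorial in each chair.
Chair I (nitro axial, carboxyl equatorial): E = 1.12 kcal/mol.
Chair II (nitro equatorial, carboxyl axial): E = 1.44 kcal/mol.
ΔE = 1.44 − 1.12 = 0.32 kcal/mol; chair I is more stable.

0.32 kcal/mol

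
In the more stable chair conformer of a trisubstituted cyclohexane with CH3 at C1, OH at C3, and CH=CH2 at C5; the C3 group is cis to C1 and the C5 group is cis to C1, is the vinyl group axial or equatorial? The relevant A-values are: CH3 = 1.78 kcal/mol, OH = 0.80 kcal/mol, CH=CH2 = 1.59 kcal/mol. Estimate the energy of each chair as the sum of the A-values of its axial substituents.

Chair I (methyl axial, hydroxyl axial, vinyl axial): E = 4.17 kcal/mol.
Chair II (methyl equatorial, hydroxyl equatorial, vinyl equatorial): E = 0.00 kcal/mol.
Chair II is the more stable (lower-energy) conformer, and in that chair the vinyl group is equatorial.

equatorial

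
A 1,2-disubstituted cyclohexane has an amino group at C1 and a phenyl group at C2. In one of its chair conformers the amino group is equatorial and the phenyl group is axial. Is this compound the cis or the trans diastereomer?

C1 and C2 have opposite parity, so their axial bonds point in opposite directions.
With opposite-parity carbons, two substituents on the same face are one axial and one equatorial; opposite faces give both axial or both equatorial.
Here the groups are equatorial/axial → same face → cis.

cis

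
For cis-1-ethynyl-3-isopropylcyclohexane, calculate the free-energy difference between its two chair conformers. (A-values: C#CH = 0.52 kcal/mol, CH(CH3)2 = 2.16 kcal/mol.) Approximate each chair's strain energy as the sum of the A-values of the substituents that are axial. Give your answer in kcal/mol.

2.68 kcal/mol

C1 and C3 have the same parity, so for the cis isomer the two substituents are e,e in one chair and a,a in the other.
Chair I (ethynyl axial, isopropyl axial): E = 2.68 kcal/mol.
Chair II (ethynyl equatorial, isopropyl equatorial): E = 0.00 kcal/mol.
ΔE = 2.68 − 0.00 = 2.68 kcal/mol; chair II is more stable.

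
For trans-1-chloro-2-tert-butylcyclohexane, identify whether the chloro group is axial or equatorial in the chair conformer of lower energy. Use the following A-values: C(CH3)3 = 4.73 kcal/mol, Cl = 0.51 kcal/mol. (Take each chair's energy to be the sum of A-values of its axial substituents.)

C1 and C2 have opposite parity, so for the trans isomer the two substituents are e,e in one chair and a,a in the other.
Chair I (tert-butyl axial, chloro axial): E = 5.24 kcal/mol.
Chair II (tert-butyl equatorial, chloro equatorial): E = 0.00 kcal/mol.
Chair II is the more stable (lower-energy) conformer, and in that chair the chloro group is equatorial.

equatorial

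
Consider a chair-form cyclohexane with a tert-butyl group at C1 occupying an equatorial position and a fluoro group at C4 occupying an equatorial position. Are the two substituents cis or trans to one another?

C1 and C4 have opposite parity, so their axial bonds point in opposite directions.
With opposite-parity carbons, two substituents on the same face are one axial and one equatorial; opposite faces give both axial or both equatorial.
Here the groups are equatorial/equatorial → opposite face → trans.

trans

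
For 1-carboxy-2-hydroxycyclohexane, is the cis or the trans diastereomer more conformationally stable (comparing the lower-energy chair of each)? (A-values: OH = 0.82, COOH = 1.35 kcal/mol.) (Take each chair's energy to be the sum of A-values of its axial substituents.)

trans

At 1,2 positions (parity opposite): cis → (a,e or e,a); trans → (e,e or a,a).
Best chair for cis: E = 0.82 kcal/mol; best chair for trans: E = 0.00 kcal/mol.
The trans isomer is lower by 0.82 kcal/mol.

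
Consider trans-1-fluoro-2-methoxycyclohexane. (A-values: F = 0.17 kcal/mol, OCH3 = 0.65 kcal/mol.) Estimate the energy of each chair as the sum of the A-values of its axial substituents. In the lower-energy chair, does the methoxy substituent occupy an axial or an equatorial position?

equatorial

C1 and C2 have opposite parity, so for the trans isomer the two substituents are e,e in one chair and a,a in the other.
Chair I (fluoro axial, methoxy axial): E = 0.82 kcal/mol.
Chair II (fluoro equatorial, methoxy equatorial): E = 0.00 kcal/mol.
Chair II is the more stable (lower-energy) conformer, and in that chair the methoxy group is equatorial.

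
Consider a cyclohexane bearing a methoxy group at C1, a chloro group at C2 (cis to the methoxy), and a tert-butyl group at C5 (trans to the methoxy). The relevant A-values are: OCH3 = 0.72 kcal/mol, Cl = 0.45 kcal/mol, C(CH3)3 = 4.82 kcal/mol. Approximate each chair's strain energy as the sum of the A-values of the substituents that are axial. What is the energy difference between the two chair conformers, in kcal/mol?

4.55 kcal/mol

Chair I (methoxy axial, chloro equatorial, tert-butyl equatorial): E = 0.72 kcal/mol.
Chair II (methoxy equatorial, chloro axial, tert-butyl axial): E = 5.27 kcal/mol.
ΔE = 5.27 − 0.72 = 4.55 kcal/mol; chair I is more stable.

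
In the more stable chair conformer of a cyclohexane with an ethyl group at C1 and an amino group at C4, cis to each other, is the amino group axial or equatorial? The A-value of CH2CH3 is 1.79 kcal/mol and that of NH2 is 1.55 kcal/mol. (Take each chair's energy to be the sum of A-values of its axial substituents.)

C1 and C4 have opposite parity, so for the cis isomer the two substituents are one axial and one equatorial in each chair.
Chair I (ethyl axial, amino equatorial): E = 1.79 kcal/mol.
Chair II (ethyl equatorial, amino axial): E = 1.55 kcal/mol.
Chair II is the more stable (lower-energy) conformer, and in that chair the amino group is axial.

axial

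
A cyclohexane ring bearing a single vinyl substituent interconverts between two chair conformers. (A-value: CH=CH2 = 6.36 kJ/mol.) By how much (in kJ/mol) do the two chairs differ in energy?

A monosubstituted cyclohexane has one chair with the vinyl group axial (E = A = 6.36 kJ/mol) and one with it equatorial (E = 0).
ΔE = 6.36 − 0 = 6.36 kJ/mol.

6.36 kJ/mol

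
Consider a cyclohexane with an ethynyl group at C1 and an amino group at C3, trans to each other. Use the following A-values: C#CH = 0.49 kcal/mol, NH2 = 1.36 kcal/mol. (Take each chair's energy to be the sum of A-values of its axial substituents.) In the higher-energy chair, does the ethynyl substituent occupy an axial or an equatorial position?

C1 and C3 have the same parity, so for the trans isomer the two substituents are one axial and one equatorial in each chair.
Chair I (ethynyl axial, amino equatorial): E = 0.49 kcal/mol.
Chair II (ethynyl equatorial, amino axial): E = 1.36 kcal/mol.
Chair II is the less stable (higher-energy) conformer, and in that chair the ethynyl group is equatorial.

equatorial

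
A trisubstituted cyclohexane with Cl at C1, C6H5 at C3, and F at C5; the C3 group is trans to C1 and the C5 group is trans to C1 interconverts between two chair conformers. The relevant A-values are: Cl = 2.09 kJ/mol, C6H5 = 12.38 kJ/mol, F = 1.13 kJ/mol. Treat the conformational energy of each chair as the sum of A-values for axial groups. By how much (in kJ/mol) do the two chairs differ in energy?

11.42 kJ/mol

Chair I (chloro axial, phenyl equatorial, fluoro equatorial): E = 2.09 kJ/mol.
Chair II (chloro equatorial, phenyl axial, fluoro axial): E = 13.51 kJ/mol.
ΔE = 13.51 − 2.09 = 11.42 kJ/mol; chair I is more stable.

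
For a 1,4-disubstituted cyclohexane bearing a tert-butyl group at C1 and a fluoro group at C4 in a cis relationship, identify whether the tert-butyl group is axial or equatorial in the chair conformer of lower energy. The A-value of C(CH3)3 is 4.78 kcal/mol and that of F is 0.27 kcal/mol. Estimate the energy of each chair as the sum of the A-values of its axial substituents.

equatorial

C1 and C4 have opposite parity, so for the cis isomer the two substituents are one axial and one equatorial in each chair.
Chair I (tert-butyl axial, fluoro equatorial): E = 4.78 kcal/mol.
Chair II (tert-butyl equatorial, fluoro axial): E = 0.27 kcal/mol.
Chair II is the more stable (lower-energy) conformer, and in that chair the tert-butyl group is equatorial.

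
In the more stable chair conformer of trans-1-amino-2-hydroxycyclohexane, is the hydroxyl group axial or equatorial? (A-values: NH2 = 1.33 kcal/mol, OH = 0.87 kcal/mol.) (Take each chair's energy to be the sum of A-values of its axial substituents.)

C1 and C2 have opposite parity, so for the trans isomer the two substituents are e,e in one chair and a,a in the other.
Chair I (amino axial, hydroxyl axial): E = 2.20 kcal/mol.
Chair II (amino equatorial, hydroxyl equatorial): E = 0.00 kcal/mol.
Chair II is the more stable (lower-energy) conformer, and in that chair the hydroxyl group is equatorial.

equatorial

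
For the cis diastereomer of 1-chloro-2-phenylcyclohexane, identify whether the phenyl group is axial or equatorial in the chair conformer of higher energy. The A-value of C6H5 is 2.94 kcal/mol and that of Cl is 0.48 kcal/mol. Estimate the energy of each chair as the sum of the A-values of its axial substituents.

C1 and C2 have opposite parity, so for the cis isomer the two substituents are one axial and one equatorial in each chair.
Chair I (phenyl axial, chloro equatorial): E = 2.94 kcal/mol.
Chair II (phenyl equatorial, chloro axial): E = 0.48 kcal/mol.
Chair I is the less stable (higher-energy) conformer, and in that chair the phenyl group is axial.

axial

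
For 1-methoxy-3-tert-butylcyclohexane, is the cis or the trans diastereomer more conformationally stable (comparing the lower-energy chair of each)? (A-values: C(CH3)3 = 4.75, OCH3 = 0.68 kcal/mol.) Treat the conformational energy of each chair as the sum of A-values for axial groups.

cis

At 1,3 positions (parity same): cis → (e,e or a,a); trans → (a,e or e,a).
Best chair for cis: E = 0.00 kcal/mol; best chair for trans: E = 0.68 kcal/mol.
The cis isomer is lower by 0.68 kcal/mol.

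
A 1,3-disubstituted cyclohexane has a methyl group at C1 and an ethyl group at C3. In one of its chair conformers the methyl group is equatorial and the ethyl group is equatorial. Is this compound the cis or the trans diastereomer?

cis

C1 and C3 have the same parity, so their axial bonds point in the same direction.
With same-parity carbons, two substituents on the same face are both axial or both equatorial; opposite faces give one of each.
Here the groups are equatorial/equatorial → same face → cis.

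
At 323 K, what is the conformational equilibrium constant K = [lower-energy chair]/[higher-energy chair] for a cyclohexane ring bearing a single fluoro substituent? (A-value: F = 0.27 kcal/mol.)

One chair has the fluoro group axial (E = 0.27 kcal/mol) and the other has it equatorial (E = 0).
ΔG = 0.27 kcal/mol between the two chairs.
K = exp(ΔG/RT) with R = 1.987×10⁻³ kcal mol⁻¹ K⁻¹ and T = 323 K gives K ≈ 1.52.

K ≈ 1.52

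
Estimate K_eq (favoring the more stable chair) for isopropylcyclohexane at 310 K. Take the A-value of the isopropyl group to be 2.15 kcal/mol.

K ≈ 32.8

One chair has the isopropyl group axial (E = 2.15 kcal/mol) and the other has it equatorial (E = 0).
ΔG = 2.15 kcal/mol between the two chairs.
K = exp(ΔG/RT) with R = 1.987×10⁻³ kcal mol⁻¹ K⁻¹ and T = 310 K gives K ≈ 32.8.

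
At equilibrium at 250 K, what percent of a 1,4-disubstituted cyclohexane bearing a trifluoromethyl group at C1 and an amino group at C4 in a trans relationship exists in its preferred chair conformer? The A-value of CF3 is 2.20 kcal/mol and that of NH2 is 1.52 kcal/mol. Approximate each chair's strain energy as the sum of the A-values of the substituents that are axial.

C1 and C4 have opposite parity, so for the trans isomer the two substituents are e,e in one chair and a,a in the other.
Chair I (trifluoromethyl axial, amino axial): E = 3.72 kcal/mol; chair II (trifluoromethyl equatorial, amino equatorial): E = 0.00 kcal/mol.
ΔG = 3.72 kcal/mol between the two chairs.
K = exp(ΔG/RT) with R = 1.987×10⁻³ kcal mol⁻¹ K⁻¹ and T = 250 K gives K ≈ 1.79e+03.
Fraction in the lower-energy chair = K/(K+1) = 99.9%.

99.9%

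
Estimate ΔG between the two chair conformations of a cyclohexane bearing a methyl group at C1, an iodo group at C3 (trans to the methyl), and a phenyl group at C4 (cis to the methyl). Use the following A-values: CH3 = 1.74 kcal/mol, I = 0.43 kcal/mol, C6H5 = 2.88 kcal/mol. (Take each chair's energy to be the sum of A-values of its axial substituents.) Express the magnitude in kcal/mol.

Chair I (methyl axial, iodo equatorial, phenyl equatorial): E = 1.74 kcal/mol.
Chair II (methyl equatorial, iodo axial, phenyl axial): E = 3.31 kcal/mol.
ΔE = 3.31 − 1.74 = 1.57 kcal/mol; chair I is more stable.

1.57 kcal/mol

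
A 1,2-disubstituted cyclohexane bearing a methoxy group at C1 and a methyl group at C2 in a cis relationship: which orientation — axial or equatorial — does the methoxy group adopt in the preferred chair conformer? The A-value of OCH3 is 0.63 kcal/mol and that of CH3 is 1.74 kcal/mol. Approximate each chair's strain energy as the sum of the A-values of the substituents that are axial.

axial

C1 and C2 have opposite parity, so for the cis isomer the two substituents are one axial and one equatorial in each chair.
Chair I (methoxy axial, methyl equatorial): E = 0.63 kcal/mol.
Chair II (methoxy equatorial, methyl axial): E = 1.74 kcal/mol.
Chair I is the more stable (lower-energy) conformer, and in that chair the methoxy group is axial.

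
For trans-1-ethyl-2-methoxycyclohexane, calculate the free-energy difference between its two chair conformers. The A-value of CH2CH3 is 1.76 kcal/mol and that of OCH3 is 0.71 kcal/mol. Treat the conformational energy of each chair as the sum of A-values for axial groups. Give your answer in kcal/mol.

2.47 kcal/mol

C1 and C2 have opposite parity, so for the trans isomer the two substituents are e,e in one chair and a,a in the other.
Chair I (ethyl axial, methoxy axial): E = 2.47 kcal/mol.
Chair II (ethyl equatorial, methoxy equatorial): E = 0.00 kcal/mol.
ΔE = 2.47 − 0.00 = 2.47 kcal/mol; chair II is more stable.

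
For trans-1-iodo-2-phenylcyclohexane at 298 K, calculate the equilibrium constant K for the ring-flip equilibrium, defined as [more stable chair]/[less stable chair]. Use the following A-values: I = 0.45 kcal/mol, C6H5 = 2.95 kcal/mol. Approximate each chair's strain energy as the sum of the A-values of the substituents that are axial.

K ≈ 312

C1 and C2 have opposite parity, so for the trans isomer the two substituents are e,e in one chair and a,a in the other.
Chair I (iodo axial, phenyl axial): E = 3.40 kcal/mol; chair II (iodo equatorial, phenyl equatorial): E = 0.00 kcal/mol.
ΔG = 3.40 kcal/mol between the two chairs.
K = exp(ΔG/RT) with R = 1.987×10⁻³ kcal mol⁻¹ K⁻¹ and T = 298 K gives K ≈ 312.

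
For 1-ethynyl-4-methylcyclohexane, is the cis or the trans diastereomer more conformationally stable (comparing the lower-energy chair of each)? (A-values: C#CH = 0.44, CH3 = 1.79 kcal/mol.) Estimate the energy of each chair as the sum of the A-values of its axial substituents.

At 1,4 positions (parity opposite): cis → (a,e or e,a); trans → (e,e or a,a).
Best chair for cis: E = 0.44 kcal/mol; best chair for trans: E = 0.00 kcal/mol.
The trans isomer is lower by 0.44 kcal/mol.

trans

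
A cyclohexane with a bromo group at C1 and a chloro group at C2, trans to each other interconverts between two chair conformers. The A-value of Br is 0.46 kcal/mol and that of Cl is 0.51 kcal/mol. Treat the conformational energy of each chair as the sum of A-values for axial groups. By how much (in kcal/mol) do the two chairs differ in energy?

0.97 kcal/mol

C1 and C2 have opposite parity, so for the trans isomer the two substituents are e,e in one chair and a,a in the other.
Chair I (bromo axial, chloro axial): E = 0.97 kcal/mol.
Chair II (bromo equatorial, chloro equatorial): E = 0.00 kcal/mol.
ΔE = 0.97 − 0.00 = 0.97 kcal/mol; chair II is more stable.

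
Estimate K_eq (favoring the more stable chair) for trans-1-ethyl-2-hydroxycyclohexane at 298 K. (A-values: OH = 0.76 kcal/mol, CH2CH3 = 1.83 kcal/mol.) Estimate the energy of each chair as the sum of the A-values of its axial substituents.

C1 and C2 have opposite parity, so for the trans isomer the two substituents are e,e in one chair and a,a in the other.
Chair I (hydroxyl axial, ethyl axial): E = 2.59 kcal/mol; chair II (hydroxyl equatorial, ethyl equatorial): E = 0.00 kcal/mol.
ΔG = 2.59 kcal/mol between the two chairs.
K = exp(ΔG/RT) with R = 1.987×10⁻³ kcal mol⁻¹ K⁻¹ and T = 298 K gives K ≈ 79.4.

K ≈ 79.4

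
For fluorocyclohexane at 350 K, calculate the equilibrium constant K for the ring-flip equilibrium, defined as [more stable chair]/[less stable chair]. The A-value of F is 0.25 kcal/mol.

K ≈ 1.43

One chair has the fluoro group axial (E = 0.25 kcal/mol) and the other has it equatorial (E = 0).
ΔG = 0.25 kcal/mol between the two chairs.
K = exp(ΔG/RT) with R = 1.987×10⁻³ kcal mol⁻¹ K⁻¹ and T = 350 K gives K ≈ 1.43.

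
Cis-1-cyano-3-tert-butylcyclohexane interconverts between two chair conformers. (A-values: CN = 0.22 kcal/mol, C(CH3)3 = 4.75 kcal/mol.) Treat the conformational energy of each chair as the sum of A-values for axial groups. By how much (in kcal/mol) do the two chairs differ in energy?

4.97 kcal/mol

C1 and C3 have the same parity, so for the cis isomer the two substituents are e,e in one chair and a,a in the other.
Chair I (cyano axial, tert-butyl axial): E = 4.97 kcal/mol.
Chair II (cyano equatorial, tert-butyl equatorial): E = 0.00 kcal/mol.
ΔE = 4.97 − 0.00 = 4.97 kcal/mol; chair II is more stable.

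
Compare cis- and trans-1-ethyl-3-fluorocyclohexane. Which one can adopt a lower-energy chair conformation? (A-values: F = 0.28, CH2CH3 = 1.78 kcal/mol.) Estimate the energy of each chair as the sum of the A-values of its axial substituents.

cis

At 1,3 positions (parity same): cis → (e,e or a,a); trans → (a,e or e,a).
Best chair for cis: E = 0.00 kcal/mol; best chair for trans: E = 0.28 kcal/mol.
The cis isomer is lower by 0.28 kcal/mol.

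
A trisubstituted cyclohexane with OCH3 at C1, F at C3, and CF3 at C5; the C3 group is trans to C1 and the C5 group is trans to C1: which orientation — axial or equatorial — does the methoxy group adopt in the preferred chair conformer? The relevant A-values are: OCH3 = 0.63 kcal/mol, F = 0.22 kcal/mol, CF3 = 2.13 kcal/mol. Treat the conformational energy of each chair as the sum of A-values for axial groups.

axial

Chair I (methoxy axial, fluoro equatorial, trifluoromethyl equatorial): E = 0.63 kcal/mol.
Chair II (methoxy equatorial, fluoro axial, trifluoromethyl axial): E = 2.35 kcal/mol.
Chair I is the more stable (lower-energy) conformer, and in that chair the methoxy group is axial.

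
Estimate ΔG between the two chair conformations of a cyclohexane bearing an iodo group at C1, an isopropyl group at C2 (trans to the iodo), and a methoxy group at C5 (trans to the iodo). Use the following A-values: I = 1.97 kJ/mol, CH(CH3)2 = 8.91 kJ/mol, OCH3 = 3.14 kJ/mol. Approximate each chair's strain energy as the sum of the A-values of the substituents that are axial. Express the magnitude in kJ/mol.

7.74 kJ/mol

Chair I (iodo axial, isopropyl axial, methoxy equatorial): E = 10.88 kJ/mol.
Chair II (iodo equatorial, isopropyl equatorial, methoxy axial): E = 3.14 kJ/mol.
ΔE = 10.88 − 3.14 = 7.74 kJ/mol; chair II is more stable.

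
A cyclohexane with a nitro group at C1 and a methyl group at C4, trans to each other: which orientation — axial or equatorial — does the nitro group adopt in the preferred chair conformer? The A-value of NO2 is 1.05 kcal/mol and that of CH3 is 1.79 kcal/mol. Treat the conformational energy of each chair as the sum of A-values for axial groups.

equatorial

C1 and C4 have opposite parity, so for the trans isomer the two substituents are e,e in one chair and a,a in the other.
Chair I (nitro axial, methyl axial): E = 2.84 kcal/mol.
Chair II (nitro equatorial, methyl equatorial): E = 0.00 kcal/mol.
Chair II is the more stable (lower-energy) conformer, and in that chair the nitro group is equatorial.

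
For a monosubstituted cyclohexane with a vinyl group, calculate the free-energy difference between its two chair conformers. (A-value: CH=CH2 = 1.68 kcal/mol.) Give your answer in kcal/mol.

1.68 kcal/mol

A monosubstituted cyclohexane has one chair with the vinyl group axial (E = A = 1.68 kcal/mol) and one with it equatorial (E = 0).
ΔE = 1.68 − 0 = 1.68 kcal/mol.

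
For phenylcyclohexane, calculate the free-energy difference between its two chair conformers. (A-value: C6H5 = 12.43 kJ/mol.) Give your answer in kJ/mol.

A monosubstituted cyclohexane has one chair with the phenyl group axial (E = A = 12.43 kJ/mol) and one with it equatorial (E = 0).
ΔE = 12.43 − 0 = 12.43 kJ/mol.

12.43 kJ/mol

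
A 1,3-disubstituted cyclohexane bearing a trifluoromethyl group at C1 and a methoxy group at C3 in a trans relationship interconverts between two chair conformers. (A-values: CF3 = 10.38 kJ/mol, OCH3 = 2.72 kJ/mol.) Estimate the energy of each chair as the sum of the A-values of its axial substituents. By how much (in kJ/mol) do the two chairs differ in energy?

7.66 kJ/mol

C1 and C3 have the same parity, so for the trans isomer the two substituents are one axial and one equatorial in each chair.
Chair I (trifluoromethyl axial, methoxy equatorial): E = 10.38 kJ/mol.
Chair II (trifluoromethyl equatorial, methoxy axial): E = 2.72 kJ/mol.
ΔE = 10.38 − 2.72 = 7.66 kJ/mol; chair II is more stable.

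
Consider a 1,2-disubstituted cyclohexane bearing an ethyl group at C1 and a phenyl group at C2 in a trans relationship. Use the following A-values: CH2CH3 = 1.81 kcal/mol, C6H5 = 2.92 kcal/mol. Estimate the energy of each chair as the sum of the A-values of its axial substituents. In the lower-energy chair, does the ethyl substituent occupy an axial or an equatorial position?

C1 and C2 have opposite parity, so for the trans isomer the two substituents are e,e in one chair and a,a in the other.
Chair I (ethyl axial, phenyl axial): E = 4.73 kcal/mol.
Chair II (ethyl equatorial, phenyl equatorial): E = 0.00 kcal/mol.
Chair II is the more stable (lower-energy) conformer, and in that chair the ethyl group is equatorial.

equatorial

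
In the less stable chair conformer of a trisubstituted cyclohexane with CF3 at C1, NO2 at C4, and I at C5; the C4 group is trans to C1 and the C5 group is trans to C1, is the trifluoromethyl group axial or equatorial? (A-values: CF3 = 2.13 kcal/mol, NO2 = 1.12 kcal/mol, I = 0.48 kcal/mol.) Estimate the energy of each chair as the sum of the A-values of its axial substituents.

Chair I (trifluoromethyl axial, nitro axial, iodo equatorial): E = 3.25 kcal/mol.
Chair II (trifluoromethyl equatorial, nitro equatorial, iodo axial): E = 0.48 kcal/mol.
Chair I is the less stable (higher-energy) conformer, and in that chair the trifluoromethyl group is axial.

axial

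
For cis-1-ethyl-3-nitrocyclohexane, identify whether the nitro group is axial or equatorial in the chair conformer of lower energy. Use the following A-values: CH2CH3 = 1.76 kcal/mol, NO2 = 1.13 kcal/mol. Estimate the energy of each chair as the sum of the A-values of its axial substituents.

equatorial

C1 and C3 have the same parity, so for the cis isomer the two substituents are e,e in one chair and a,a in the other.
Chair I (ethyl axial, nitro axial): E = 2.89 kcal/mol.
Chair II (ethyl equatorial, nitro equatorial): E = 0.00 kcal/mol.
Chair II is the more stable (lower-energy) conformer, and in that chair the nitro group is equatorial.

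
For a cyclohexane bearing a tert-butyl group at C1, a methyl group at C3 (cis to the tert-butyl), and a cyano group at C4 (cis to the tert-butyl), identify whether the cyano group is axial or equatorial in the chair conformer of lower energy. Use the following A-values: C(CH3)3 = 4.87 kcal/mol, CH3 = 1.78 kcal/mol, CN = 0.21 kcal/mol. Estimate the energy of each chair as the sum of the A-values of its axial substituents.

Chair I (tert-butyl axial, methyl axial, cyano equatorial): E = 6.65 kcal/mol.
Chair II (tert-butyl equatorial, methyl equatorial, cyano axial): E = 0.21 kcal/mol.
Chair II is the more stable (lower-energy) conformer, and in that chair the cyano group is axial.

axial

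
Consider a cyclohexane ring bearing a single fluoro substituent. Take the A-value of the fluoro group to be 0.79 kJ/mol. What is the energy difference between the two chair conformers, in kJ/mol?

A monosubstituted cyclohexane has one chair with the fluoro group axial (E = A = 0.79 kJ/mol) and one with it equatorial (E = 0).
ΔE = 0.79 − 0 = 0.79 kJ/mol.

0.79 kJ/mol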